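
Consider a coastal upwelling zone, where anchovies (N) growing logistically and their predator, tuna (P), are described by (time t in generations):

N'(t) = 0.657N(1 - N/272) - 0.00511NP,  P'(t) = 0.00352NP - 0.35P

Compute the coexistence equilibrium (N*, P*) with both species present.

N* ≈ 99.4, P* ≈ 81.6

From dP/dt = 0 with P > 0: 0.00352N* = 0.35, so N* = 99.4.
Substitute into dN/dt = 0: 0.657(1 - 99.4/272) = 0.00511P*.
The bracket is 0.634, giving P* = 0.417/0.00511 = 81.6.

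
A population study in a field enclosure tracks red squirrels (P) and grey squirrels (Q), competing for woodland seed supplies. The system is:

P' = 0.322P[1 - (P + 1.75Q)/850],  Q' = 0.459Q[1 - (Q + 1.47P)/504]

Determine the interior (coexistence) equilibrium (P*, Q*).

Setting both brackets to zero gives the nullclines P + 1.75Q = 850 and 1.47P + Q = 504.
Substituting Q = 504 - 1.47P into the first: P(1 - 1.75·1.47) = 850 - 1.75·504.
So P* = -32/-1.57 = 20.3, and then Q* = 504 - 1.47·20.3 = 474.

P* ≈ 20.3, Q* ≈ 474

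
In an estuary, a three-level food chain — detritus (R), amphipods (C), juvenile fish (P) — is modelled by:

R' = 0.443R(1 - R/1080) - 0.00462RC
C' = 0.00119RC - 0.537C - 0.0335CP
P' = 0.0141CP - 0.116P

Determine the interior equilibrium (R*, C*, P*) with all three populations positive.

From dP/dt = 0: 0.0141C* = 0.116, so C* = 8.23.
From dR/dt = 0: 0.443(1 - R*/1080) = 0.00462·8.23, giving R* = 1080·(1 - 0.0858) = 987.
From dC/dt = 0: 0.00119·987 - 0.537 = 0.0335P*, so P* = 0.638/0.0335 = 19.

R* ≈ 987, C* ≈ 8.23, P* ≈ 19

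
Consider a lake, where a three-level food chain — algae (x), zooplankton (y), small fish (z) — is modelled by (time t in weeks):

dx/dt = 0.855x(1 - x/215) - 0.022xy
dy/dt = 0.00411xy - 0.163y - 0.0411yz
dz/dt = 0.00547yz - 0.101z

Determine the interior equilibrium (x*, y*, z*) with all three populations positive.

From dz/dt = 0: 0.00547y* = 0.101, so y* = 18.5.
From dx/dt = 0: 0.855(1 - x*/215) = 0.022·18.5, giving x* = 215·(1 - 0.475) = 113.
From dy/dt = 0: 0.00411·113 - 0.163 = 0.0411z*, so z* = 0.301/0.0411 = 7.32.

x* ≈ 113, y* ≈ 18.5, z* ≈ 7.32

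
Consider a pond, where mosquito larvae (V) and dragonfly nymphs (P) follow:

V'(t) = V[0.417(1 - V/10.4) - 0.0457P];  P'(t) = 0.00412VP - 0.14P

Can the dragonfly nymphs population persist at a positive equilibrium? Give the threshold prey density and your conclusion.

Threshold V = 34; K < 34, so no, the predator goes extinct.

The predator equation gives dP/dt > 0 only when V > 0.14/0.00412 = 34.
Without the predator, V → K = 10.4. Since 10.4 < 34, the predator cannot invade.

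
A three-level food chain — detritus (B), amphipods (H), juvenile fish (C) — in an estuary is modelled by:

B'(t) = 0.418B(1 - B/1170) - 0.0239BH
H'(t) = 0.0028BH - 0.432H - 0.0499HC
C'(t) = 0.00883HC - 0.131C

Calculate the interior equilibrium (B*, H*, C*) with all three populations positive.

From dC/dt = 0: 0.00883H* = 0.131, so H* = 14.8.
From dB/dt = 0: 0.418(1 - B*/1170) = 0.0239·14.8, giving B* = 1170·(1 - 0.848) = 178.
From dH/dt = 0: 0.0028·178 - 0.432 = 0.0499C*, so C* = 0.0651/0.0499 = 1.3.

B* ≈ 178, H* ≈ 14.8, C* ≈ 1.3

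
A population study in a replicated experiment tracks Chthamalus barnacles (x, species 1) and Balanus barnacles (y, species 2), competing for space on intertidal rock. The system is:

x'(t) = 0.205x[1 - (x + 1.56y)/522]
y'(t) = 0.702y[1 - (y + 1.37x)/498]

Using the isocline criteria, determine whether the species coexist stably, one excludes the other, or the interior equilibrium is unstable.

Compare the nullcline intercepts: K1/α12 = 522/1.56 = 335 < K2 = 498; K2/α21 = 498/1.37 = 364 < K1 = 522.
Since both are reversed, neither can invade when rare; the interior point is a saddle.

unstable coexistence (outcome depends on initial conditions)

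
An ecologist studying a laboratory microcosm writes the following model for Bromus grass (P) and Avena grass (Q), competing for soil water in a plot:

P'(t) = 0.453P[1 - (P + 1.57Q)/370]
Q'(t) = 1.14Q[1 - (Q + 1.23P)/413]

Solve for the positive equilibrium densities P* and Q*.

Setting both brackets to zero gives the nullclines P + 1.57Q = 370 and 1.23P + Q = 413.
Substituting Q = 413 - 1.23P into the first: P(1 - 1.57·1.23) = 370 - 1.57·413.
So P* = -278/-0.931 = 299, and then Q* = 413 - 1.23·299 = 45.2.

P* ≈ 299, Q* ≈ 45.2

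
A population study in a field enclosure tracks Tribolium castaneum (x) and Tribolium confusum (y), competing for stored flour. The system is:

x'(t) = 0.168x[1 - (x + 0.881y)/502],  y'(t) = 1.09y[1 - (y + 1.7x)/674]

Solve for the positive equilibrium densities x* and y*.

x* ≈ 184, y* ≈ 360

Setting both brackets to zero gives the nullclines x + 0.881y = 502 and 1.7x + y = 674.
Substituting y = 674 - 1.7x into the first: x(1 - 0.881·1.7) = 502 - 0.881·674.
So x* = -91.8/-0.498 = 184, and then y* = 674 - 1.7·184 = 360.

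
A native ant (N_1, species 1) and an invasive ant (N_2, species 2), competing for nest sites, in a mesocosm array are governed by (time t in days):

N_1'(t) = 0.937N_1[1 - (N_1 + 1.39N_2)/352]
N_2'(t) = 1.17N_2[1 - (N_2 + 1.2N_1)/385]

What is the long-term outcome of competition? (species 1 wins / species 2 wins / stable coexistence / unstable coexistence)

Compare the nullcline intercepts: K1/α12 = 352/1.39 = 253 < K2 = 385; K2/α21 = 385/1.2 = 321 < K1 = 352.
Since both are reversed, neither can invade when rare; the interior point is a saddle.

unstable coexistence (outcome depends on initial conditions)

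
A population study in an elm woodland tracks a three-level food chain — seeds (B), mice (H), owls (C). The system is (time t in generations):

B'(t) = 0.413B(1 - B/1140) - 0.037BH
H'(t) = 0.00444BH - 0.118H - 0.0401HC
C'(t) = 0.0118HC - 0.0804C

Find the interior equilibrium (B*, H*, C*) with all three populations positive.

From dC/dt = 0: 0.0118H* = 0.0804, so H* = 6.81.
From dB/dt = 0: 0.413(1 - B*/1140) = 0.037·6.81, giving B* = 1140·(1 - 0.61) = 444.
From dH/dt = 0: 0.00444·444 - 0.118 = 0.0401C*, so C* = 1.85/0.0401 = 46.2.

B* ≈ 444, H* ≈ 6.81, C* ≈ 46.2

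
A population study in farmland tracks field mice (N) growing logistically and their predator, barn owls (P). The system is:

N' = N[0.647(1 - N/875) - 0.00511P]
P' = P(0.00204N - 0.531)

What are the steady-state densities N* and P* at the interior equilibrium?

From dP/dt = 0 with P > 0: 0.00204N* = 0.531, so N* = 260.
Substitute into dN/dt = 0: 0.647(1 - 260/875) = 0.00511P*.
The bracket is 0.703, giving P* = 0.455/0.00511 = 88.9.

N* ≈ 260, P* ≈ 88.9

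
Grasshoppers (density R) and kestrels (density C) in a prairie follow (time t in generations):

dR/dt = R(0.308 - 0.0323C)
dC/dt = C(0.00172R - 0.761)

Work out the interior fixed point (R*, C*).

R* ≈ 442, C* ≈ 9.54

Set dC/dt = 0 with C > 0: 0.00172R - 0.761 = 0, so R* = 0.761/0.00172 = 442.
Set dR/dt = 0 with R > 0: 0.308 - 0.0323C = 0, so C* = 0.308/0.0323 = 9.54.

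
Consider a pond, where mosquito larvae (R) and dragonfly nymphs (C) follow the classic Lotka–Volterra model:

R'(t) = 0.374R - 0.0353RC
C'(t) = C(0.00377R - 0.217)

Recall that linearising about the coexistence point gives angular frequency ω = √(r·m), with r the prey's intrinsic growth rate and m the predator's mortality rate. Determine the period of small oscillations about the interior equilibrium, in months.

T ≈ 22.1 months

Here r = 0.374 and m = 0.217, so r·m = 0.0812.
ω = √0.0812 = 0.285 per month, hence T = 2π/ω ≈ 22.1 months.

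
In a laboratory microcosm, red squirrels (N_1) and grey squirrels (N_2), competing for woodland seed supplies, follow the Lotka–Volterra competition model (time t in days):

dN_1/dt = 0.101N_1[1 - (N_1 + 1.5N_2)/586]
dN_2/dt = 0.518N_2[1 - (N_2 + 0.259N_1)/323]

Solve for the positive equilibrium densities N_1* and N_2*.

N_1* ≈ 166, N_2* ≈ 280

Setting both brackets to zero gives the nullclines N_1 + 1.5N_2 = 586 and 0.259N_1 + N_2 = 323.
Substituting N_2 = 323 - 0.259N_1 into the first: N_1(1 - 1.5·0.259) = 586 - 1.5·323.
So N_1* = 102/0.611 = 166, and then N_2* = 323 - 0.259·166 = 280.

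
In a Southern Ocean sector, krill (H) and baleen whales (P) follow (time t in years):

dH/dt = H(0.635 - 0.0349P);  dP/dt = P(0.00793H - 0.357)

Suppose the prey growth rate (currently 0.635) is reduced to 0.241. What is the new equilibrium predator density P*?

P* ≈ 6.91

At the interior fixed point, setting dH/dt = 0 with H > 0 fixes P* = (prey growth rate)/(HP coefficient) — independent of the other coefficients.
With the change, P* = 0.241/0.0349 = 6.91; it falls from 18.2.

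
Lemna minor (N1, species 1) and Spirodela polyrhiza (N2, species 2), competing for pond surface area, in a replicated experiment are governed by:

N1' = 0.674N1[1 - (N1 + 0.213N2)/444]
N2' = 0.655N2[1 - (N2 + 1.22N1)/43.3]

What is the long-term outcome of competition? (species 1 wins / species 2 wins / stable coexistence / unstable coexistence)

species 1 excludes species 2

Compare the nullcline intercepts: K1/α12 = 444/0.213 = 2080 > K2 = 43.3; K2/α21 = 43.3/1.22 = 35.5 < K1 = 444.
Since the inequalities point opposite ways, species 1 can invade but species 2 cannot.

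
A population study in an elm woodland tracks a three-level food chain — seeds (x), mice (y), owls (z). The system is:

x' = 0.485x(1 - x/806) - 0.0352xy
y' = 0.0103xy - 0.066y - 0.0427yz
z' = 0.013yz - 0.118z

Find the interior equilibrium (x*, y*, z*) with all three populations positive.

From dz/dt = 0: 0.013y* = 0.118, so y* = 9.08.
From dx/dt = 0: 0.485(1 - x*/806) = 0.0352·9.08, giving x* = 806·(1 - 0.659) = 275.
From dy/dt = 0: 0.0103·275 - 0.066 = 0.0427z*, so z* = 2.77/0.0427 = 64.8.

x* ≈ 275, y* ≈ 9.08, z* ≈ 64.8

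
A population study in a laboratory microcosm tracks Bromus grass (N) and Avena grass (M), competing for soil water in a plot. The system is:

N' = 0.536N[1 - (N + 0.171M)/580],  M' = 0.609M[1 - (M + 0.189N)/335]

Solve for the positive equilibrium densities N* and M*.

N* ≈ 540, M* ≈ 233

Setting both brackets to zero gives the nullclines N + 0.171M = 580 and 0.189N + M = 335.
Substituting M = 335 - 0.189N into the first: N(1 - 0.171·0.189) = 580 - 0.171·335.
So N* = 523/0.968 = 540, and then M* = 335 - 0.189·540 = 233.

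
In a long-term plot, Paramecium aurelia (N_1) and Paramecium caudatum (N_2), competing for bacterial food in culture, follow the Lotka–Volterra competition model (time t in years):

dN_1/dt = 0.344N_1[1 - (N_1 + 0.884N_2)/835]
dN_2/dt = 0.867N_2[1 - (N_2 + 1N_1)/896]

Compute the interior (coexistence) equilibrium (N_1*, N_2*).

N_1* ≈ 370, N_2* ≈ 526

Setting both brackets to zero gives the nullclines N_1 + 0.884N_2 = 835 and 1N_1 + N_2 = 896.
Substituting N_2 = 896 - 1N_1 into the first: N_1(1 - 0.884·1) = 835 - 0.884·896.
So N_1* = 42.9/0.116 = 370, and then N_2* = 896 - 1·370 = 526.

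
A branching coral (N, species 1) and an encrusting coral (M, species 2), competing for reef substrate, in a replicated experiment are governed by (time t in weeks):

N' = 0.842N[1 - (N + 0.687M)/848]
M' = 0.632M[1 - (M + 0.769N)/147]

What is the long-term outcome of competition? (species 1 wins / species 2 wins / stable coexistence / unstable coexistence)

species 1 excludes species 2

Compare the nullcline intercepts: K1/α12 = 848/0.687 = 1230 > K2 = 147; K2/α21 = 147/0.769 = 191 < K1 = 848.
Since the inequalities point opposite ways, species 1 can invade but species 2 cannot.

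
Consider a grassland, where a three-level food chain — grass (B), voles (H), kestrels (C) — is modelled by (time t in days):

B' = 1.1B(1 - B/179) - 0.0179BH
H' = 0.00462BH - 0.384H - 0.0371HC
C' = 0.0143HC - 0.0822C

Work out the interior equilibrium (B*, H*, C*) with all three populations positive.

From dC/dt = 0: 0.0143H* = 0.0822, so H* = 5.75.
From dB/dt = 0: 1.1(1 - B*/179) = 0.0179·5.75, giving B* = 179·(1 - 0.0935) = 162.
From dH/dt = 0: 0.00462·162 - 0.384 = 0.0371C*, so C* = 0.366/0.0371 = 9.86.

B* ≈ 162, H* ≈ 5.75, C* ≈ 9.86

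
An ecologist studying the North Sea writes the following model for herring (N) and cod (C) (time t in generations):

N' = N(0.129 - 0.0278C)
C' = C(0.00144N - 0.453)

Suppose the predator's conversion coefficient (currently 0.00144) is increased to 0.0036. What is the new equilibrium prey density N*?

At the interior fixed point, setting dC/dt = 0 with C > 0 fixes N* = (predator death rate)/(NC coefficient) — independent of the other coefficients.
With the change, N* = 0.453/0.0036 = 126; it falls from 315.

N* ≈ 126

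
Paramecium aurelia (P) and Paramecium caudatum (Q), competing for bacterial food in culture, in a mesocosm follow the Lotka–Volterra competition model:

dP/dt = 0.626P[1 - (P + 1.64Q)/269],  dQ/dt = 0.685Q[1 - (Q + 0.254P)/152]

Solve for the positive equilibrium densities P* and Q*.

Setting both brackets to zero gives the nullclines P + 1.64Q = 269 and 0.254P + Q = 152.
Substituting Q = 152 - 0.254P into the first: P(1 - 1.64·0.254) = 269 - 1.64·152.
So P* = 19.7/0.583 = 33.8, and then Q* = 152 - 0.254·33.8 = 143.

P* ≈ 33.8, Q* ≈ 143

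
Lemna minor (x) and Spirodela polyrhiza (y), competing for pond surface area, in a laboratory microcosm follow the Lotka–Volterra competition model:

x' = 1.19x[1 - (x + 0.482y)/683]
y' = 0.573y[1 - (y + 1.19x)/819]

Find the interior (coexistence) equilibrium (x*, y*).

Setting both brackets to zero gives the nullclines x + 0.482y = 683 and 1.19x + y = 819.
Substituting y = 819 - 1.19x into the first: x(1 - 0.482·1.19) = 683 - 0.482·819.
So x* = 288/0.426 = 676, and then y* = 819 - 1.19·676 = 14.6.

x* ≈ 676, y* ≈ 14.6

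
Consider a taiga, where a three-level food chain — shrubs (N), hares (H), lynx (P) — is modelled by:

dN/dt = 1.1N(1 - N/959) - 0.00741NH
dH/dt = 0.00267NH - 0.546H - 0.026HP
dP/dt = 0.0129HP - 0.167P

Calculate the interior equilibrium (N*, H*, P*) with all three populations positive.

N* ≈ 875, H* ≈ 12.9, P* ≈ 68.9

From dP/dt = 0: 0.0129H* = 0.167, so H* = 12.9.
From dN/dt = 0: 1.1(1 - N*/959) = 0.00741·12.9, giving N* = 959·(1 - 0.0872) = 875.
From dH/dt = 0: 0.00267·875 - 0.546 = 0.026P*, so P* = 1.79/0.026 = 68.9.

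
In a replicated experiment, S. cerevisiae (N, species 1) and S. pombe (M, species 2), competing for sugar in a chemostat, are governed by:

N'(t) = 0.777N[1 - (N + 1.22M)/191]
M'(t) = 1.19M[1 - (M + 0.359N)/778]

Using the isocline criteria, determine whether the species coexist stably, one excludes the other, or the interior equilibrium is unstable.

Compare the nullcline intercepts: K1/α12 = 191/1.22 = 157 < K2 = 778; K2/α21 = 778/0.359 = 2170 > K1 = 191.
Since the inequalities point opposite ways, species 2 can invade but species 1 cannot.

species 2 excludes species 1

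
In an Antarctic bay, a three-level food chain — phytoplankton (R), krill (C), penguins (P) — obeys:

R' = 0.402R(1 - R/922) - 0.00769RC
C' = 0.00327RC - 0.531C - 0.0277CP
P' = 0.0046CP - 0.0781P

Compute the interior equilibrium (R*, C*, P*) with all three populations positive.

R* ≈ 623, C* ≈ 17, P* ≈ 54.3

From dP/dt = 0: 0.0046C* = 0.0781, so C* = 17.
From dR/dt = 0: 0.402(1 - R*/922) = 0.00769·17, giving R* = 922·(1 - 0.325) = 623.
From dC/dt = 0: 0.00327·623 - 0.531 = 0.0277P*, so P* = 1.5/0.0277 = 54.3.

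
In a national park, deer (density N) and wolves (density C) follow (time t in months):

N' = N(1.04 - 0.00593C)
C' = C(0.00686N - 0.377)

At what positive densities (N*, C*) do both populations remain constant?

Set dC/dt = 0 with C > 0: 0.00686N - 0.377 = 0, so N* = 0.377/0.00686 = 55.
Set dN/dt = 0 with N > 0: 1.04 - 0.00593C = 0, so C* = 1.04/0.00593 = 175.

N* ≈ 55, C* ≈ 175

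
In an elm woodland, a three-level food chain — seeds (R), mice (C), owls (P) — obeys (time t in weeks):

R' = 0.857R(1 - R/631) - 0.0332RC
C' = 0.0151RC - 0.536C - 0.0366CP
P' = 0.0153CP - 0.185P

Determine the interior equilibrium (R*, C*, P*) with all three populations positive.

From dP/dt = 0: 0.0153C* = 0.185, so C* = 12.1.
From dR/dt = 0: 0.857(1 - R*/631) = 0.0332·12.1, giving R* = 631·(1 - 0.468) = 335.
From dC/dt = 0: 0.0151·335 - 0.536 = 0.0366P*, so P* = 4.53/0.0366 = 124.

R* ≈ 335, C* ≈ 12.1, P* ≈ 124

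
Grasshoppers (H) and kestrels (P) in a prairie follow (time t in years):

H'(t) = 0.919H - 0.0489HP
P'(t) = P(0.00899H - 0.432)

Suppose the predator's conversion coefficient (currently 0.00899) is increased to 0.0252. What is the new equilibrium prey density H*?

H* ≈ 17.1

At the interior fixed point, setting dP/dt = 0 with P > 0 fixes H* = (predator death rate)/(HP coefficient) — independent of the other coefficients.
With the change, H* = 0.432/0.0252 = 17.1; it falls from 48.1.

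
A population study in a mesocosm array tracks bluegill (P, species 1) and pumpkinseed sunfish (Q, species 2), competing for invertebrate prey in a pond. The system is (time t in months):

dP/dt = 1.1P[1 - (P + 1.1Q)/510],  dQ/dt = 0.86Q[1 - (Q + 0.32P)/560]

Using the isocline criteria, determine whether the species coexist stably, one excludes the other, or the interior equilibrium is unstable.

Compare the nullcline intercepts: K1/α12 = 510/1.1 = 464 < K2 = 560; K2/α21 = 560/0.32 = 1750 > K1 = 510.
Since the inequalities point opposite ways, species 2 can invade but species 1 cannot.

species 2 excludes species 1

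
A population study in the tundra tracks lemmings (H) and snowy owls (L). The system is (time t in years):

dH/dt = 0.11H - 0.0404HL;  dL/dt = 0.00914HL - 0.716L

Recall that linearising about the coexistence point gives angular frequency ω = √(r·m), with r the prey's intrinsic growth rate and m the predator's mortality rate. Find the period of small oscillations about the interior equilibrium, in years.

Here r = 0.11 and m = 0.716, so r·m = 0.0788.
ω = √0.0788 = 0.281 per year, hence T = 2π/ω ≈ 22.4 years.

T ≈ 22.4 years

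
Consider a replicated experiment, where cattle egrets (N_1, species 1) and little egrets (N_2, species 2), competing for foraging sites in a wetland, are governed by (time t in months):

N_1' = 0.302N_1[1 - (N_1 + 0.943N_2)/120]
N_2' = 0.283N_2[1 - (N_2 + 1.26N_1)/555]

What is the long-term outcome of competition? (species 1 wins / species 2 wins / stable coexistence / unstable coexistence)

Compare the nullcline intercepts: K1/α12 = 120/0.943 = 127 < K2 = 555; K2/α21 = 555/1.26 = 440 > K1 = 120.
Since the inequalities point opposite ways, species 2 can invade but species 1 cannot.

species 2 excludes species 1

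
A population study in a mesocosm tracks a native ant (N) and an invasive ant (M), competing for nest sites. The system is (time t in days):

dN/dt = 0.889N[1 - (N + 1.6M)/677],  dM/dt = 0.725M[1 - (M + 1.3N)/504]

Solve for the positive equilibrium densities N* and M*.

N* ≈ 120, M* ≈ 348

Setting both brackets to zero gives the nullclines N + 1.6M = 677 and 1.3N + M = 504.
Substituting M = 504 - 1.3N into the first: N(1 - 1.6·1.3) = 677 - 1.6·504.
So N* = -129/-1.08 = 120, and then M* = 504 - 1.3·120 = 348.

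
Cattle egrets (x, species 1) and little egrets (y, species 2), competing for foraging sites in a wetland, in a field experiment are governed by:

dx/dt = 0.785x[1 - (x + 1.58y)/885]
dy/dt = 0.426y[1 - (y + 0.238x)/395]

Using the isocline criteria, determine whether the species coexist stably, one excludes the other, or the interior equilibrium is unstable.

Compare the nullcline intercepts: K1/α12 = 885/1.58 = 560 > K2 = 395; K2/α21 = 395/0.238 = 1660 > K1 = 885.
Since both inequalities hold, each species can invade when rare, so the interior equilibrium is stable.

stable coexistence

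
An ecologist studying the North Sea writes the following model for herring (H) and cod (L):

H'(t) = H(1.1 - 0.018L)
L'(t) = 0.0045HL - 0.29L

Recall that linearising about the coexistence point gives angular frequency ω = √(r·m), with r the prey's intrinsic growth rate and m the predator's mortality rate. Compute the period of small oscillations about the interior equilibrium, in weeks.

T ≈ 11.1 weeks

Here r = 1.1 and m = 0.29, so r·m = 0.319.
ω = √0.319 = 0.565 per week, hence T = 2π/ω ≈ 11.1 weeks.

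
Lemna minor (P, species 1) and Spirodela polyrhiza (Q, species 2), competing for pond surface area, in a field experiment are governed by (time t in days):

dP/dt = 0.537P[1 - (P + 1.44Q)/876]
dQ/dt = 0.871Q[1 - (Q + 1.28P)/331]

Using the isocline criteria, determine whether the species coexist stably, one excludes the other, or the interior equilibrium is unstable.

species 1 excludes species 2

Compare the nullcline intercepts: K1/α12 = 876/1.44 = 608 > K2 = 331; K2/α21 = 331/1.28 = 259 < K1 = 876.
Since the inequalities point opposite ways, species 1 can invade but species 2 cannot.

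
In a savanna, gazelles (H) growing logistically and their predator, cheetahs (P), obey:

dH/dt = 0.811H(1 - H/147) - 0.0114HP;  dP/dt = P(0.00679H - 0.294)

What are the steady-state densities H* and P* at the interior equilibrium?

H* ≈ 43.3, P* ≈ 50.2

From dP/dt = 0 with P > 0: 0.00679H* = 0.294, so H* = 43.3.
Substitute into dH/dt = 0: 0.811(1 - 43.3/147) = 0.0114P*.
The bracket is 0.705, giving P* = 0.572/0.0114 = 50.2.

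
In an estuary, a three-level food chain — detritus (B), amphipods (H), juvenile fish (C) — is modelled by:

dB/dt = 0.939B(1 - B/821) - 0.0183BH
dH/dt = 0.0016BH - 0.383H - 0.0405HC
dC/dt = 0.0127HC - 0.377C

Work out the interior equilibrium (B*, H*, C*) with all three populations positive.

From dC/dt = 0: 0.0127H* = 0.377, so H* = 29.7.
From dB/dt = 0: 0.939(1 - B*/821) = 0.0183·29.7, giving B* = 821·(1 - 0.579) = 346.
From dH/dt = 0: 0.0016·346 - 0.383 = 0.0405C*, so C* = 0.171/0.0405 = 4.21.

B* ≈ 346, H* ≈ 29.7, C* ≈ 4.21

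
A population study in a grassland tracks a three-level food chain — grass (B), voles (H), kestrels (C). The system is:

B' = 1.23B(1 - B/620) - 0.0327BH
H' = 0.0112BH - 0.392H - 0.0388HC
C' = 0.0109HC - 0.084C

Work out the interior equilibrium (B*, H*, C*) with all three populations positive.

From dC/dt = 0: 0.0109H* = 0.084, so H* = 7.71.
From dB/dt = 0: 1.23(1 - B*/620) = 0.0327·7.71, giving B* = 620·(1 - 0.205) = 493.
From dH/dt = 0: 0.0112·493 - 0.392 = 0.0388C*, so C* = 5.13/0.0388 = 132.

B* ≈ 493, H* ≈ 7.71, C* ≈ 132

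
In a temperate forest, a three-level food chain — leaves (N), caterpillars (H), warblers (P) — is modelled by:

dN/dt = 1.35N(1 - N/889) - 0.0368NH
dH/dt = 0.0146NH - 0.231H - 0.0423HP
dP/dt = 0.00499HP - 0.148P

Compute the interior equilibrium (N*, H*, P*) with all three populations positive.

N* ≈ 170, H* ≈ 29.7, P* ≈ 53.3

From dP/dt = 0: 0.00499H* = 0.148, so H* = 29.7.
From dN/dt = 0: 1.35(1 - N*/889) = 0.0368·29.7, giving N* = 889·(1 - 0.808) = 170.
From dH/dt = 0: 0.0146·170 - 0.231 = 0.0423P*, so P* = 2.25/0.0423 = 53.3.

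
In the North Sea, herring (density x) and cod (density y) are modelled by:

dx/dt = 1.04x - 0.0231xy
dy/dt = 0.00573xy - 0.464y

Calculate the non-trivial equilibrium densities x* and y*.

x* ≈ 81, y* ≈ 45

Set dy/dt = 0 with y > 0: 0.00573x - 0.464 = 0, so x* = 0.464/0.00573 = 81.
Set dx/dt = 0 with x > 0: 1.04 - 0.0231y = 0, so y* = 1.04/0.0231 = 45.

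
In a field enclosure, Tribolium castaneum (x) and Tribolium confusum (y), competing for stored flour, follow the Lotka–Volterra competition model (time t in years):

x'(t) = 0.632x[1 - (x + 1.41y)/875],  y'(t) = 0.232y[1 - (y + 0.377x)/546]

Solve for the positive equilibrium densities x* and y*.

x* ≈ 224, y* ≈ 461

Setting both brackets to zero gives the nullclines x + 1.41y = 875 and 0.377x + y = 546.
Substituting y = 546 - 0.377x into the first: x(1 - 1.41·0.377) = 875 - 1.41·546.
So x* = 105/0.468 = 224, and then y* = 546 - 0.377·224 = 461.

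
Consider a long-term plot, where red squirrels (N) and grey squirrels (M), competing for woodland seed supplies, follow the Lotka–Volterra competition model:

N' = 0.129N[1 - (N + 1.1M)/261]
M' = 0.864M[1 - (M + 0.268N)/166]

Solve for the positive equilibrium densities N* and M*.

N* ≈ 111, M* ≈ 136

Setting both brackets to zero gives the nullclines N + 1.1M = 261 and 0.268N + M = 166.
Substituting M = 166 - 0.268N into the first: N(1 - 1.1·0.268) = 261 - 1.1·166.
So N* = 78.4/0.705 = 111, and then M* = 166 - 0.268·111 = 136.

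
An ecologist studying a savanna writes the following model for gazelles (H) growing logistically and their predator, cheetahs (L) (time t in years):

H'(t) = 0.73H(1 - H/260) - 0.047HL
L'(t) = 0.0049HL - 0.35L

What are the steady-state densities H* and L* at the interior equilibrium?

H* ≈ 71.4, L* ≈ 11.3

From dL/dt = 0 with L > 0: 0.0049H* = 0.35, so H* = 71.4.
Substitute into dH/dt = 0: 0.73(1 - 71.4/260) = 0.047L*.
The bracket is 0.725, giving L* = 0.529/0.047 = 11.3.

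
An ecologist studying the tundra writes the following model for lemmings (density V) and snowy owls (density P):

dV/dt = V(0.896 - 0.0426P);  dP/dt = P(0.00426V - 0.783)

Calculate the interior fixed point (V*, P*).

Set dP/dt = 0 with P > 0: 0.00426V - 0.783 = 0, so V* = 0.783/0.00426 = 184.
Set dV/dt = 0 with V > 0: 0.896 - 0.0426P = 0, so P* = 0.896/0.0426 = 21.

V* ≈ 184, P* ≈ 21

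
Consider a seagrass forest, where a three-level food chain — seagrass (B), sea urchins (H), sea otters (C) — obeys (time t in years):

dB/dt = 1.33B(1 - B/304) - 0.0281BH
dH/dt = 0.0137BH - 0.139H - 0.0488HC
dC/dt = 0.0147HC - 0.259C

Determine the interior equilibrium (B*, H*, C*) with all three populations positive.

From dC/dt = 0: 0.0147H* = 0.259, so H* = 17.6.
From dB/dt = 0: 1.33(1 - B*/304) = 0.0281·17.6, giving B* = 304·(1 - 0.372) = 191.
From dH/dt = 0: 0.0137·191 - 0.139 = 0.0488C*, so C* = 2.48/0.0488 = 50.7.

B* ≈ 191, H* ≈ 17.6, C* ≈ 50.7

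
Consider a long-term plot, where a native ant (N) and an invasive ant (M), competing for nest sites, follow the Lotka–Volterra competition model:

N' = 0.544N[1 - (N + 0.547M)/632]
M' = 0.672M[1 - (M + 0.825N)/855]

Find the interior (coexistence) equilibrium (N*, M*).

Setting both brackets to zero gives the nullclines N + 0.547M = 632 and 0.825N + M = 855.
Substituting M = 855 - 0.825N into the first: N(1 - 0.547·0.825) = 632 - 0.547·855.
So N* = 164/0.549 = 299, and then M* = 855 - 0.825·299 = 608.

N* ≈ 299, M* ≈ 608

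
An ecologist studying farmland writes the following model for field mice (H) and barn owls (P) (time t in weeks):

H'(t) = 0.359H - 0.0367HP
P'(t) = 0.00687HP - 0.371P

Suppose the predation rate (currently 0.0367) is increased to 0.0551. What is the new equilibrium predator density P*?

P* ≈ 6.52

At the interior fixed point, setting dH/dt = 0 with H > 0 fixes P* = (prey growth rate)/(HP coefficient) — independent of the other coefficients.
With the change, P* = 0.359/0.0551 = 6.52; it falls from 9.78.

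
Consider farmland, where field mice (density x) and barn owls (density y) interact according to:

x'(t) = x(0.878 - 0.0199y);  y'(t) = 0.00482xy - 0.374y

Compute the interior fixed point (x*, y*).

Set dy/dt = 0 with y > 0: 0.00482x - 0.374 = 0, so x* = 0.374/0.00482 = 77.6.
Set dx/dt = 0 with x > 0: 0.878 - 0.0199y = 0, so y* = 0.878/0.0199 = 44.1.

x* ≈ 77.6, y* ≈ 44.1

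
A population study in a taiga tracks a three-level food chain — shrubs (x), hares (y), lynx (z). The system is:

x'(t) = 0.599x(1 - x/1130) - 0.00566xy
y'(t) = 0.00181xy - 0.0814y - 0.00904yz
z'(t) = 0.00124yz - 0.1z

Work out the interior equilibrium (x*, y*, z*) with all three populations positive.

x* ≈ 269, y* ≈ 80.6, z* ≈ 44.8

From dz/dt = 0: 0.00124y* = 0.1, so y* = 80.6.
From dx/dt = 0: 0.599(1 - x*/1130) = 0.00566·80.6, giving x* = 1130·(1 - 0.762) = 269.
From dy/dt = 0: 0.00181·269 - 0.0814 = 0.00904z*, so z* = 0.405/0.00904 = 44.8.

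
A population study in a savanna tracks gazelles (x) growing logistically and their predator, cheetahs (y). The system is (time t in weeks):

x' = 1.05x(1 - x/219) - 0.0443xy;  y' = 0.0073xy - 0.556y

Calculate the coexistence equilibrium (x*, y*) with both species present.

From dy/dt = 0 with y > 0: 0.0073x* = 0.556, so x* = 76.2.
Substitute into dx/dt = 0: 1.05(1 - 76.2/219) = 0.0443y*.
The bracket is 0.652, giving y* = 0.685/0.0443 = 15.5.

x* ≈ 76.2, y* ≈ 15.5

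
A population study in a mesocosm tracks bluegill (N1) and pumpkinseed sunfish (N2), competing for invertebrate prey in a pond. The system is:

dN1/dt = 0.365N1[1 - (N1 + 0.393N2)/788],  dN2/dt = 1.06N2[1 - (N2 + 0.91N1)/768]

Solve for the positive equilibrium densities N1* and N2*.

Setting both brackets to zero gives the nullclines N1 + 0.393N2 = 788 and 0.91N1 + N2 = 768.
Substituting N2 = 768 - 0.91N1 into the first: N1(1 - 0.393·0.91) = 788 - 0.393·768.
So N1* = 486/0.642 = 757, and then N2* = 768 - 0.91·757 = 79.3.

N1* ≈ 757, N2* ≈ 79.3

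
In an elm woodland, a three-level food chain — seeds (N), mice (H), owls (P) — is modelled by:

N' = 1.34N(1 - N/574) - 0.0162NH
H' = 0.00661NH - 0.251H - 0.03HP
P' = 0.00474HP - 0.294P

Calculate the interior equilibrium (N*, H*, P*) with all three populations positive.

N* ≈ 144, H* ≈ 62, P* ≈ 23.3

From dP/dt = 0: 0.00474H* = 0.294, so H* = 62.
From dN/dt = 0: 1.34(1 - N*/574) = 0.0162·62, giving N* = 574·(1 - 0.75) = 144.
From dH/dt = 0: 0.00661·144 - 0.251 = 0.03P*, so P* = 0.698/0.03 = 23.3.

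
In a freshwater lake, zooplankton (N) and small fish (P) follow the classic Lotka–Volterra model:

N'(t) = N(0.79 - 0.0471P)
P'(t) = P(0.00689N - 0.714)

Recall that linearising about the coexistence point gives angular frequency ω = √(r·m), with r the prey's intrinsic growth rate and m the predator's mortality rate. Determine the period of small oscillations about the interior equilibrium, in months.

T ≈ 8.37 months

Here r = 0.79 and m = 0.714, so r·m = 0.564.
ω = √0.564 = 0.751 per month, hence T = 2π/ω ≈ 8.37 months.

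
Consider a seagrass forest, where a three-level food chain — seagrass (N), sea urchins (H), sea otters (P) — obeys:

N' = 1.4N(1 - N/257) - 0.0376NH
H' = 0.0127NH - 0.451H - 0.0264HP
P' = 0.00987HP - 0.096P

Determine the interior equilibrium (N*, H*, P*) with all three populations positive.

From dP/dt = 0: 0.00987H* = 0.096, so H* = 9.73.
From dN/dt = 0: 1.4(1 - N*/257) = 0.0376·9.73, giving N* = 257·(1 - 0.261) = 190.
From dH/dt = 0: 0.0127·190 - 0.451 = 0.0264P*, so P* = 1.96/0.0264 = 74.3.

N* ≈ 190, H* ≈ 9.73, P* ≈ 74.3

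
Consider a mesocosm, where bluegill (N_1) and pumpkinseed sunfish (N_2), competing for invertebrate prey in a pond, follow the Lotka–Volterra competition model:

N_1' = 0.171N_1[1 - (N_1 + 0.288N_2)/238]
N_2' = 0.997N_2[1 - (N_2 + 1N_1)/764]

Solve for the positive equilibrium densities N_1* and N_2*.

N_1* ≈ 25.2, N_2* ≈ 739

Setting both brackets to zero gives the nullclines N_1 + 0.288N_2 = 238 and 1N_1 + N_2 = 764.
Substituting N_2 = 764 - 1N_1 into the first: N_1(1 - 0.288·1) = 238 - 0.288·764.
So N_1* = 18/0.712 = 25.2, and then N_2* = 764 - 1·25.2 = 739.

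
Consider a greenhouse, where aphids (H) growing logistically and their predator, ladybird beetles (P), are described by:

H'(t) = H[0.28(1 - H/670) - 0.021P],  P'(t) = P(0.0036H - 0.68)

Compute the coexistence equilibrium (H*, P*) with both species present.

From dP/dt = 0 with P > 0: 0.0036H* = 0.68, so H* = 189.
Substitute into dH/dt = 0: 0.28(1 - 189/670) = 0.021P*.
The bracket is 0.718, giving P* = 0.201/0.021 = 9.57.

H* ≈ 189, P* ≈ 9.57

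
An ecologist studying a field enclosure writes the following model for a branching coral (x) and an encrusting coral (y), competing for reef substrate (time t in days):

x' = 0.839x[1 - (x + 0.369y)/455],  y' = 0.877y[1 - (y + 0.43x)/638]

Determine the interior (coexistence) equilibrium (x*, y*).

x* ≈ 261, y* ≈ 526

Setting both brackets to zero gives the nullclines x + 0.369y = 455 and 0.43x + y = 638.
Substituting y = 638 - 0.43x into the first: x(1 - 0.369·0.43) = 455 - 0.369·638.
So x* = 220/0.841 = 261, and then y* = 638 - 0.43·261 = 526.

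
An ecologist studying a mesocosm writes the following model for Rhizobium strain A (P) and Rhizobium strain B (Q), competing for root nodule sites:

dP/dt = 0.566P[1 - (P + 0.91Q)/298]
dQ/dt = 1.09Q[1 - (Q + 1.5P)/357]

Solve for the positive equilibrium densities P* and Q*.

P* ≈ 73.6, Q* ≈ 247

Setting both brackets to zero gives the nullclines P + 0.91Q = 298 and 1.5P + Q = 357.
Substituting Q = 357 - 1.5P into the first: P(1 - 0.91·1.5) = 298 - 0.91·357.
So P* = -26.9/-0.365 = 73.6, and then Q* = 357 - 1.5·73.6 = 247.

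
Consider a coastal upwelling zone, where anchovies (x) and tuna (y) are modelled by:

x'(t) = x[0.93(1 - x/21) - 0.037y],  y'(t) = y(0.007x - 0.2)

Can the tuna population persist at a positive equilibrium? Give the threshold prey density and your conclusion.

Threshold x = 28.6; K < 28.6, so no, the predator goes extinct.

The predator equation gives dy/dt > 0 only when x > 0.2/0.007 = 28.6.
Without the predator, x → K = 21. Since 21 < 28.6, the predator cannot invade.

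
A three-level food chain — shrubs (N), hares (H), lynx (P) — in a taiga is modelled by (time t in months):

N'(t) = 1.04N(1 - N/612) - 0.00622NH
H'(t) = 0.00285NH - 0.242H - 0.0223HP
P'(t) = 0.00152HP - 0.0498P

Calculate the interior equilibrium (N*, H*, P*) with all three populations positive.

N* ≈ 492, H* ≈ 32.8, P* ≈ 52

From dP/dt = 0: 0.00152H* = 0.0498, so H* = 32.8.
From dN/dt = 0: 1.04(1 - N*/612) = 0.00622·32.8, giving N* = 612·(1 - 0.196) = 492.
From dH/dt = 0: 0.00285·492 - 0.242 = 0.0223P*, so P* = 1.16/0.0223 = 52.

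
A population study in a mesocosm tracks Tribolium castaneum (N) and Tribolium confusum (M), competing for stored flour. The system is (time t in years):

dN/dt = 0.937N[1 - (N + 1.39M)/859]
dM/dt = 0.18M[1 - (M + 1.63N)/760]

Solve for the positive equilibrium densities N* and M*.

Setting both brackets to zero gives the nullclines N + 1.39M = 859 and 1.63N + M = 760.
Substituting M = 760 - 1.63N into the first: N(1 - 1.39·1.63) = 859 - 1.39·760.
So N* = -197/-1.27 = 156, and then M* = 760 - 1.63·156 = 506.

N* ≈ 156, M* ≈ 506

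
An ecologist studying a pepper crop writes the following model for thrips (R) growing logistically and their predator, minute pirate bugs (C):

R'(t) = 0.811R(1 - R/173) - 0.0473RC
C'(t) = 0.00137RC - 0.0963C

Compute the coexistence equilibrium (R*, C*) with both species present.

From dC/dt = 0 with C > 0: 0.00137R* = 0.0963, so R* = 70.3.
Substitute into dR/dt = 0: 0.811(1 - 70.3/173) = 0.0473C*.
The bracket is 0.594, giving C* = 0.481/0.0473 = 10.2.

R* ≈ 70.3, C* ≈ 10.2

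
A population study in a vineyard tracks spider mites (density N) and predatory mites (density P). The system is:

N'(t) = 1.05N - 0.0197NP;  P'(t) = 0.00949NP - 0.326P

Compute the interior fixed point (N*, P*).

Set dP/dt = 0 with P > 0: 0.00949N - 0.326 = 0, so N* = 0.326/0.00949 = 34.4.
Set dN/dt = 0 with N > 0: 1.05 - 0.0197P = 0, so P* = 1.05/0.0197 = 53.3.

N* ≈ 34.4, P* ≈ 53.3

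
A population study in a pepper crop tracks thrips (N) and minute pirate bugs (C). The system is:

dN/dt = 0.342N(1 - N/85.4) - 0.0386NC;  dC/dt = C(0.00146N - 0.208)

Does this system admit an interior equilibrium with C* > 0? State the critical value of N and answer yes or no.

The predator equation gives dC/dt > 0 only when N > 0.208/0.00146 = 142.
Without the predator, N → K = 85.4. Since 85.4 < 142, the predator cannot invade.

Threshold N = 142; K < 142, so no, the predator goes extinct.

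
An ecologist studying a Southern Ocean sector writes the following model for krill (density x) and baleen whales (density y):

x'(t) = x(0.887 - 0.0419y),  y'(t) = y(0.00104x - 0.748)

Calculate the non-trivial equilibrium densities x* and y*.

Set dy/dt = 0 with y > 0: 0.00104x - 0.748 = 0, so x* = 0.748/0.00104 = 719.
Set dx/dt = 0 with x > 0: 0.887 - 0.0419y = 0, so y* = 0.887/0.0419 = 21.2.

x* ≈ 719, y* ≈ 21.2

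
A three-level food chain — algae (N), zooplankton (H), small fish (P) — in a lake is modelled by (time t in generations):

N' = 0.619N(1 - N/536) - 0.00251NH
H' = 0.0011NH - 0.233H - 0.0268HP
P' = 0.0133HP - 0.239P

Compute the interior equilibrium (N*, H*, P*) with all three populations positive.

N* ≈ 497, H* ≈ 18, P* ≈ 11.7

From dP/dt = 0: 0.0133H* = 0.239, so H* = 18.
From dN/dt = 0: 0.619(1 - N*/536) = 0.00251·18, giving N* = 536·(1 - 0.0729) = 497.
From dH/dt = 0: 0.0011·497 - 0.233 = 0.0268P*, so P* = 0.314/0.0268 = 11.7.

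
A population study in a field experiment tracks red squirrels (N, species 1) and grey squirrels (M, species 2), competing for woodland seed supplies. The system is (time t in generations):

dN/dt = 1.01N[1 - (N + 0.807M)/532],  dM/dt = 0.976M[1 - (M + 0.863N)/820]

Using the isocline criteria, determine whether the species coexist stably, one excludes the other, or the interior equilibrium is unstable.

Compare the nullcline intercepts: K1/α12 = 532/0.807 = 659 < K2 = 820; K2/α21 = 820/0.863 = 950 > K1 = 532.
Since the inequalities point opposite ways, species 2 can invade but species 1 cannot.

species 2 excludes species 1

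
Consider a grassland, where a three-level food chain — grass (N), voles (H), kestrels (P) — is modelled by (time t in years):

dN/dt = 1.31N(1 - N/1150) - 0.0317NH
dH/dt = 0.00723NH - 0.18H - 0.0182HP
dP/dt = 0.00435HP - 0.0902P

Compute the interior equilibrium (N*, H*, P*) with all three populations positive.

From dP/dt = 0: 0.00435H* = 0.0902, so H* = 20.7.
From dN/dt = 0: 1.31(1 - N*/1150) = 0.0317·20.7, giving N* = 1150·(1 - 0.502) = 573.
From dH/dt = 0: 0.00723·573 - 0.18 = 0.0182P*, so P* = 3.96/0.0182 = 218.

N* ≈ 573, H* ≈ 20.7, P* ≈ 218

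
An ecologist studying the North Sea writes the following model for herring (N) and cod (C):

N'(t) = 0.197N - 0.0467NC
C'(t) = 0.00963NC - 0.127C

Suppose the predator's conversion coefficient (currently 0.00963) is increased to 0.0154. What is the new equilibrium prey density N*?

N* ≈ 8.25

At the interior fixed point, setting dC/dt = 0 with C > 0 fixes N* = (predator death rate)/(NC coefficient) — independent of the other coefficients.
With the change, N* = 0.127/0.0154 = 8.25; it falls from 13.2.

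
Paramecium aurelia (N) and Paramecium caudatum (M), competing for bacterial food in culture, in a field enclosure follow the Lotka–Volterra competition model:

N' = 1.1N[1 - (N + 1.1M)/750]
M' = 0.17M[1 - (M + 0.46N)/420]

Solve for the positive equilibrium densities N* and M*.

N* ≈ 583, M* ≈ 152

Setting both brackets to zero gives the nullclines N + 1.1M = 750 and 0.46N + M = 420.
Substituting M = 420 - 0.46N into the first: N(1 - 1.1·0.46) = 750 - 1.1·420.
So N* = 288/0.494 = 583, and then M* = 420 - 0.46·583 = 152.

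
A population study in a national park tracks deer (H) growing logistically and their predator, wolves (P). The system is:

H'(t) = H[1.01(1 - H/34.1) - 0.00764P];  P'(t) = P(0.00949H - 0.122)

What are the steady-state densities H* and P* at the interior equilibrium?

From dP/dt = 0 with P > 0: 0.00949H* = 0.122, so H* = 12.9.
Substitute into dH/dt = 0: 1.01(1 - 12.9/34.1) = 0.00764P*.
The bracket is 0.623, giving P* = 0.629/0.00764 = 82.4.

H* ≈ 12.9, P* ≈ 82.4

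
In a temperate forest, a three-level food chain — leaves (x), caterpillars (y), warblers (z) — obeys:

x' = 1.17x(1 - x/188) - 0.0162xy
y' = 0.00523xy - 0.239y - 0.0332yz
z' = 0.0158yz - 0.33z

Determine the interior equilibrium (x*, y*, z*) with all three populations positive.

x* ≈ 134, y* ≈ 20.9, z* ≈ 13.9

From dz/dt = 0: 0.0158y* = 0.33, so y* = 20.9.
From dx/dt = 0: 1.17(1 - x*/188) = 0.0162·20.9, giving x* = 188·(1 - 0.289) = 134.
From dy/dt = 0: 0.00523·134 - 0.239 = 0.0332z*, so z* = 0.46/0.0332 = 13.9.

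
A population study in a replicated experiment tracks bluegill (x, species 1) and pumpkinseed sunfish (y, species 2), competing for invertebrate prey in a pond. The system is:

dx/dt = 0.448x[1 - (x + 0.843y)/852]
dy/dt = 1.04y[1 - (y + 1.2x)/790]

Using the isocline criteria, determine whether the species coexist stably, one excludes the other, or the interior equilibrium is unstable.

Compare the nullcline intercepts: K1/α12 = 852/0.843 = 1010 > K2 = 790; K2/α21 = 790/1.2 = 658 < K1 = 852.
Since the inequalities point opposite ways, species 1 can invade but species 2 cannot.

species 1 excludes species 2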